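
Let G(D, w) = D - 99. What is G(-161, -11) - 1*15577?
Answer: -15837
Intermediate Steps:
G(D, w) = -99 + D
G(-161, -11) - 1*15577 = (-99 - 161) - 1*15577 = -260 - 15577 = -15837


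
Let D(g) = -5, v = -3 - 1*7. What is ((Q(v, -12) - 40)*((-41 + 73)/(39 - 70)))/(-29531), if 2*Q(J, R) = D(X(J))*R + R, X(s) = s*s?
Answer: -512/915461 ≈ -0.00055928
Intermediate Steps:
v = -10 (v = -3 - 7 = -10)
X(s) = s²
Q(J, R) = -2*R (Q(J, R) = (-5*R + R)/2 = (-4*R)/2 = -2*R)
((Q(v, -12) - 40)*((-41 + 73)/(39 - 70)))/(-29531) = ((-2*(-12) - 40)*((-41 + 73)/(39 - 70)))/(-29531) = ((24 - 40)*(32/(-31)))*(-1/29531) = -512*(-1)/31*(-1/29531) = -16*(-32/31)*(-1/29531) = (512/31)*(-1/29531) = -512/915461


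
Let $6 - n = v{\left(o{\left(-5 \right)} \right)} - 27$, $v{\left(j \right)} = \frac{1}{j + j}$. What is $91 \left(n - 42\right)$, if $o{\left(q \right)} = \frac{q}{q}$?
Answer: $- \frac{1729}{2} \approx -864.5$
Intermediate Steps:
$o{\left(q \right)} = 1$
$v{\left(j \right)} = \frac{1}{2 j}$
$n = \frac{65}{2}$ ($n = 6 - \left(\frac{1}{2 \cdot 1} - 27\right) = 6 - \left(\frac{1}{2} \cdot 1 - 27\right) = 6 - \left(\frac{1}{2} - 27\right) = 6 - - \frac{53}{2} = 6 + \frac{53}{2} = \frac{65}{2} \approx 32.5$)
$91 \left(n - 42\right) = 91 \left(\frac{65}{2} - 42\right) = 91 \left(- \frac{19}{2}\right) = - \frac{1729}{2}$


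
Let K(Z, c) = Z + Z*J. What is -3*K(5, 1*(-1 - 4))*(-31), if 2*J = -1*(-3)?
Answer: 2325/2 ≈ 1162.5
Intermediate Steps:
J = 3/2 (J = (-1*(-3))/2 = (½)*3 = 3/2 ≈ 1.5000)
K(Z, c) = 5*Z/2 (K(Z, c) = Z + Z*(3/2) = Z + 3*Z/2 = 5*Z/2)
-3*K(5, 1*(-1 - 4))*(-31) = -15*5/2*(-31) = -3*25/2*(-31) = -75/2*(-31) = 2325/2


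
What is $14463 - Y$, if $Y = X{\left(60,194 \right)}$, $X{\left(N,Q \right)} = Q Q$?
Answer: $-23173$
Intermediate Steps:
$X{\left(N,Q \right)} = Q^{2}$
$Y = 37636$ ($Y = 194^{2} = 37636$)
$14463 - Y = 14463 - 37636 = -23173$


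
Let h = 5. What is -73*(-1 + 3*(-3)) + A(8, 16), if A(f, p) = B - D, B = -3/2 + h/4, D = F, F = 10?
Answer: 2879/4 ≈ 719.75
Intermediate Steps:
D = 10
B = -¼ (B = -3/2 + 5/4 = -¼ ≈ -0.25000)
A(f, p) = -41/4 (A(f, p) = -¼ - 1*10 = -¼ - 10 = -41/4)
-73*(-1 + 3*(-3)) + A(8, 16) = -73*(-1 + 3*(-3)) - 41/4 = -73*(-1 - 9) - 41/4 = -73*(-10) - 41/4 = 730 - 41/4 = 2879/4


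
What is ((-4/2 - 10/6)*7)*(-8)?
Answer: 616/3 ≈ 205.33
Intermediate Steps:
((-4/2 - 10/6)*7)*(-8) = ((-4*½ - 10*⅙)*7)*(-8) = ((-2 - 5/3)*7)*(-8) = -11/3*7*(-8) = -77/3*(-8) = 616/3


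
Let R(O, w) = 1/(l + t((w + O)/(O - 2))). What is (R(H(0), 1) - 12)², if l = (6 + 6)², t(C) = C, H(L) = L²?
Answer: 11847364/82369 ≈ 143.83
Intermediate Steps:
l = 144 (l = 12² = 144)
R(O, w) = 1/(144 + (O + w)/(-2 + O)) (R(O, w) = 1/(144 + (w + O)/(O - 2)) = 1/(144 + (O + w)/(-2 + O)))
(R(H(0), 1) - 12)² = ((-2 + 0²)/(-288 + 1 + 145*0²) - 12)² = ((-2 + 0)/(-288 + 1 + 145*0) - 12)² = (-2/(-288 + 1 + 0) - 12)² = (-2/(-287) - 12)² = (-1/287*(-2) - 12)² = (2/287 - 12)² = (-3442/287)² = 11847364/82369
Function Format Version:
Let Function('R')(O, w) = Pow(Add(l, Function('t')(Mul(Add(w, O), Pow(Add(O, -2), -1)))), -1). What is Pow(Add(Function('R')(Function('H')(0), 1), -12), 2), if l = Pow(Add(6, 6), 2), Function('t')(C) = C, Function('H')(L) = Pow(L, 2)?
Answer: Rational(11847364, 82369) ≈ 143.83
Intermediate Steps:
l = 144 (l = Pow(12, 2) = 144)
Function('R')(O, w) = Pow(Add(144, Mul(Pow(Add(-2, O), -1), Add(O, w))), -1) (Function('R')(O, w) = Pow(Add(144, Mul(Add(w, O), Pow(Add(O, -2), -1))), -1) = Pow(Add(144, Mul(Add(O, w), Pow(Add(-2, O), -1))), -1) = Pow(Add(144, Mul(Pow(Add(-2, O), -1), Add(O, w))), -1))
Pow(Add(Function('R')(Function('H')(0), 1), -12), 2) = Pow(Add(Mul(Pow(Add(-288, 1, Mul(145, Pow(0, 2))), -1), Add(-2, Pow(0, 2))), -12), 2) = Pow(Add(Mul(Pow(Add(-288, 1, Mul(145, 0)), -1), Add(-2, 0)), -12), 2) = Pow(Add(Mul(Pow(Add(-288, 1, 0), -1), -2), -12), 2) = Pow(Add(Mul(Pow(-287, -1), -2), -12), 2) = Pow(Add(Mul(Rational(-1, 287), -2), -12), 2) = Pow(Add(Rational(2, 287), -12), 2) = Pow(Rational(-3442, 287), 2) = Rational(11847364, 82369)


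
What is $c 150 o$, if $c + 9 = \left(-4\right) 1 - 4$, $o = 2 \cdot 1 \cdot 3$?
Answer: $-15300$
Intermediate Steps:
$o = 6$ ($o = 2 \cdot 3 = 6$)
$c = -17$ ($c = -9 - 8 = -17$)
$c 150 o = \left(-17\right) 150 \cdot 6 = \left(-2550\right) 6 = -15300$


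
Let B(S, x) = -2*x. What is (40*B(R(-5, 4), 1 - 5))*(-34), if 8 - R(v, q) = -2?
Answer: -10880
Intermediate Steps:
R(v, q) = 10 (R(v, q) = 8 - 1*(-2) = 8 + 2 = 10)
(40*B(R(-5, 4), 1 - 5))*(-34) = (40*(-2*(1 - 5)))*(-34) = (40*(-2*(-4)))*(-34) = (40*8)*(-34) = 320*(-34) = -10880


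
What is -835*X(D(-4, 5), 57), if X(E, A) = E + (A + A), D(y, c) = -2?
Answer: -93520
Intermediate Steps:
X(E, A) = E + 2*A
-835*X(D(-4, 5), 57) = -835*(-2 + 2*57) = -835*(-2 + 114) = -835*112 = -93520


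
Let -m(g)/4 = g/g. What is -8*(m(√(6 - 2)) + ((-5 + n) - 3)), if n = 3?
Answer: 72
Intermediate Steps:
m(g) = -4 (m(g) = -4*g/g = -4*1 = -4)
-8*(m(√(6 - 2)) + ((-5 + n) - 3)) = -8*(-4 + ((-5 + 3) - 3)) = -8*(-4 + (-2 - 3)) = -8*(-4 - 5) = -8*(-9) = 72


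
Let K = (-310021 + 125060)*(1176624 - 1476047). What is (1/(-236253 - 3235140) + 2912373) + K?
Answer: 192261330464117267/3471393 ≈ 5.5384e+10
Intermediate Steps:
K = 55381577503 (K = -184961*(-299423) = 55381577503)
(1/(-236253 - 3235140) + 2912373) + K = (1/(-236253 - 3235140) + 2912373) + 55381577503 = (1/(-3471393) + 2912373) + 55381577503 = (-1/3471393 + 2912373) + 55381577503 = 10109991245588/3471393 + 55381577503 = 192261330464117267/3471393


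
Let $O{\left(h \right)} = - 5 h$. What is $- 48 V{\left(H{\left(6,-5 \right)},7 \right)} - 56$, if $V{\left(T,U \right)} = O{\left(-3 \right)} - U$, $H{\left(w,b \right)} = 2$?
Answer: $-440$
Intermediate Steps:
$V{\left(T,U \right)} = 15 - U$ ($V{\left(T,U \right)} = \left(-5\right) \left(-3\right) - U = 15 - U$)
$- 48 V{\left(H{\left(6,-5 \right)},7 \right)} - 56 = - 48 \left(15 - 7\right) - 56 = \left(-48\right) 8 - 56 = -384 - 56 = -440$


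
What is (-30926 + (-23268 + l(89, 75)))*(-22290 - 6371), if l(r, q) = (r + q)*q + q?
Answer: 1198574359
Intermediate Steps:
l(r, q) = q + q*(q + r) (l(r, q) = (q + r)*q + q = q*(q + r) + q = q + q*(q + r))
(-30926 + (-23268 + l(89, 75)))*(-22290 - 6371) = (-30926 + (-23268 + 75*(1 + 75 + 89)))*(-22290 - 6371) = (-30926 + (-23268 + 75*165))*(-28661) = (-30926 + (-23268 + 12375))*(-28661) = (-30926 - 10893)*(-28661) = -41819*(-28661) = 1198574359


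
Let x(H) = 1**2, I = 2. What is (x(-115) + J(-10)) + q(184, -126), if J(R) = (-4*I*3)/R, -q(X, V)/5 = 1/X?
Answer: 3103/920 ≈ 3.3728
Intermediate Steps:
q(X, V) = -5/X
x(H) = 1
J(R) = -24/R (J(R) = (-4*2*3)/R = (-8*3)/R = -24/R)
(x(-115) + J(-10)) + q(184, -126) = (1 - 24/(-10)) - 5/184 = (1 - 24*(-1/10)) - 5*1/184 = (1 + 12/5) - 5/184 = 17/5 - 5/184 = 3103/920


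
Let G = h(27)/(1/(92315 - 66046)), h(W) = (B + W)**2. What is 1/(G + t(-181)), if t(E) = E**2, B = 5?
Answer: 1/26932217 ≈ 3.7130e-8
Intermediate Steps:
h(W) = (5 + W)**2
G = 26899456 (G = (5 + 27)**2/(1/(92315 - 66046)) = 32**2/(1/26269) = 1024/(1/26269) = 1024*26269 = 26899456)
1/(G + t(-181)) = 1/(26899456 + (-181)**2) = 1/(26899456 + 32761) = 1/26932217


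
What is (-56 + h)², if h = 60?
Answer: 16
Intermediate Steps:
(-56 + h)² = (-56 + 60)² = 4² = 16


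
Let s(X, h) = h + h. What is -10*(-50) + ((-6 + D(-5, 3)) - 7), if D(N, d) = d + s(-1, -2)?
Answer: 486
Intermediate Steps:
s(X, h) = 2*h
D(N, d) = -4 + d (D(N, d) = d + 2*(-2) = d - 4 = -4 + d)
-10*(-50) + ((-6 + D(-5, 3)) - 7) = -10*(-50) + ((-6 + (-4 + 3)) - 7) = 500 + ((-6 - 1) - 7) = 500 + (-7 - 7) = 500 - 14 = 486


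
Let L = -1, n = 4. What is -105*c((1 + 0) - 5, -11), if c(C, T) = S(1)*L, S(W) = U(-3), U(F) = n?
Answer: 420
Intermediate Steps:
U(F) = 4
S(W) = 4
c(C, T) = -4 (c(C, T) = 4*(-1) = -4)
-105*c((1 + 0) - 5, -11) = -105*(-4) = 420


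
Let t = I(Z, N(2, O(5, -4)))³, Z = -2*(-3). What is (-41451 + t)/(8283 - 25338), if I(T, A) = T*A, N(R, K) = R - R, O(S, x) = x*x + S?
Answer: 13817/5685 ≈ 2.4304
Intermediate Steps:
O(S, x) = S + x² (O(S, x) = x² + S = S + x²)
N(R, K) = 0
Z = 6
I(T, A) = A*T
t = 0 (t = (0*6)³ = 0³ = 0)
(-41451 + t)/(8283 - 25338) = (-41451 + 0)/(8283 - 25338) = -41451/(-17055) = -41451*(-1/17055) = 13817/5685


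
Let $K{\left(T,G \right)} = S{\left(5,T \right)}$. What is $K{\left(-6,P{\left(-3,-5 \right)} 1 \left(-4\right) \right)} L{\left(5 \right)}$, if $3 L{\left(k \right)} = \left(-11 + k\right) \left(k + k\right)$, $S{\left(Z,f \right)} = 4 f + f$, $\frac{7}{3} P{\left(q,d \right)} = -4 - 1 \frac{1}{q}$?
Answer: $600$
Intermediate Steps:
$P{\left(q,d \right)} = - \frac{12}{7} - \frac{3}{7 q}$ ($P{\left(q,d \right)} = \frac{3 \left(-4 - 1 \frac{1}{q}\right)}{7} = \frac{3 \left(-4 - \frac{1}{q}\right)}{7} = - \frac{12}{7} - \frac{3}{7 q}$)
$S{\left(Z,f \right)} = 5 f$
$K{\left(T,G \right)} = 5 T$
$L{\left(k \right)} = \frac{2 k \left(-11 + k\right)}{3}$ ($L{\left(k \right)} = \frac{\left(-11 + k\right) \left(k + k\right)}{3} = \frac{\left(-11 + k\right) 2 k}{3} = \frac{2 k \left(-11 + k\right)}{3}$)
$K{\left(-6,P{\left(-3,-5 \right)} 1 \left(-4\right) \right)} L{\left(5 \right)} = 5 \left(-6\right) \frac{2}{3} \cdot 5 \left(-11 + 5\right) = - 30 \cdot \frac{2}{3} \cdot 5 \left(-6\right) = \left(-30\right) \left(-20\right) = 600$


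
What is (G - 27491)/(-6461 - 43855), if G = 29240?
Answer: -583/16772 ≈ -0.034760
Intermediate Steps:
(G - 27491)/(-6461 - 43855) = (29240 - 27491)/(-6461 - 43855) = 1749/(-50316) = 1749*(-1/50316) = -583/16772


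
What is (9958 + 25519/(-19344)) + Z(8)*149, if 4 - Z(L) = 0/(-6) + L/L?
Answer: 15480677/1488 ≈ 10404.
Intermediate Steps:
Z(L) = 3 (Z(L) = 4 - (0/(-6) + L/L) = 4 - (0*(-⅙) + 1) = 4 - (0 + 1) = 4 - 1*1 = 4 - 1 = 3)
(9958 + 25519/(-19344)) + Z(8)*149 = (9958 + 25519/(-19344)) + 3*149 = (9958 + 25519*(-1/19344)) + 447 = (9958 - 1963/1488) + 447 = 14815541/1488 + 447 = 15480677/1488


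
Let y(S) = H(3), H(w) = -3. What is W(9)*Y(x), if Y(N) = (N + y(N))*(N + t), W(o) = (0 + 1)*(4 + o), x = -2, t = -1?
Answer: 195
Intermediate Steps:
W(o) = 4 + o (W(o) = 1*(4 + o) = 4 + o)
y(S) = -3
Y(N) = (-1 + N)*(-3 + N) (Y(N) = (N - 3)*(N - 1) = (-3 + N)*(-1 + N) = (-1 + N)*(-3 + N))
W(9)*Y(x) = (4 + 9)*(3 + (-2)**2 - 4*(-2)) = 13*(3 + 4 + 8) = 13*15 = 195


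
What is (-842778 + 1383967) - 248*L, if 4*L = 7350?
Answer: 85489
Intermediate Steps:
L = 3675/2 (L = (¼)*7350 = 3675/2 ≈ 1837.5)
(-842778 + 1383967) - 248*L = (-842778 + 1383967) - 248*3675/2 = 541189 - 455700 = 85489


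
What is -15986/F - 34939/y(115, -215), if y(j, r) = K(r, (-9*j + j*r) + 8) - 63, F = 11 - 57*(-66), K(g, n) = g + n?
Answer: -284290733/98211190 ≈ -2.8947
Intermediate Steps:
F = 3773 (F = 11 + 3762 = 3773)
y(j, r) = -55 + r - 9*j + j*r (y(j, r) = (r + ((-9*j + j*r) + 8)) - 63 = (r + (8 - 9*j + j*r)) - 63 = (8 + r - 9*j + j*r) - 63 = -55 + r - 9*j + j*r)
-15986/F - 34939/y(115, -215) = -15986/3773 - 34939/(-55 - 215 - 9*115 + 115*(-215)) = -15986*1/3773 - 34939/(-55 - 215 - 1035 - 24725) = -15986/3773 - 34939/(-26030) = -15986/3773 - 34939*(-1/26030) = -15986/3773 + 34939/26030 = -284290733/98211190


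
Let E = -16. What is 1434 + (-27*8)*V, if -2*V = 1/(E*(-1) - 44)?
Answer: 10011/7 ≈ 1430.1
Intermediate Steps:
V = 1/56 (V = -1/(2*(-16*(-1) - 44)) = -1/(2*(16 - 44)) = -½/(-28) = -½*(-1/28) = 1/56 ≈ 0.017857)
1434 + (-27*8)*V = 1434 - 27*8*(1/56) = 1434 - 216*1/56 = 1434 - 27/7 = 10011/7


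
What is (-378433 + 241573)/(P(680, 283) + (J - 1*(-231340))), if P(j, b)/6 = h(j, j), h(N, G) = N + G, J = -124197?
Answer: -136860/115303 ≈ -1.1870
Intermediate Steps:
h(N, G) = G + N
P(j, b) = 12*j (P(j, b) = 6*(j + j) = 6*(2*j) = 12*j)
(-378433 + 241573)/(P(680, 283) + (J - 1*(-231340))) = (-378433 + 241573)/(12*680 + (-124197 - 1*(-231340))) = -136860/(8160 + (-124197 + 231340)) = -136860/(8160 + 107143) = -136860/115303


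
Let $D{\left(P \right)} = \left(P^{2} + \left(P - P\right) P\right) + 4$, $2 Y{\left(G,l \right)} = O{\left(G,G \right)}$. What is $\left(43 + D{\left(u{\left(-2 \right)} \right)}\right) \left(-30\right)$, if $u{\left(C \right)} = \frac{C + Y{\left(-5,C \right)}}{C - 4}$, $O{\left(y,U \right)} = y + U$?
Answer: $- \frac{8705}{6} \approx -1450.8$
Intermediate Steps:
$O{\left(y,U \right)} = U + y$
$Y{\left(G,l \right)} = G$ ($Y{\left(G,l \right)} = \frac{G + G}{2} = \frac{2 G}{2} = G$)
$u{\left(C \right)} = \frac{-5 + C}{-4 + C}$ ($u{\left(C \right)} = \frac{C - 5}{C - 4} = \frac{-5 + C}{-4 + C}$)
$D{\left(P \right)} = 4 + P^{2}$ ($D{\left(P \right)} = \left(P^{2} + 0 P\right) + 4 = \left(P^{2} + 0\right) + 4 = P^{2} + 4 = 4 + P^{2}$)
$\left(43 + D{\left(u{\left(-2 \right)} \right)}\right) \left(-30\right) = \left(43 + \left(4 + \left(\frac{-5 - 2}{-4 - 2}\right)^{2}\right)\right) \left(-30\right) = \left(43 + \left(4 + \left(\frac{1}{-6} \left(-7\right)\right)^{2}\right)\right) \left(-30\right) = \left(43 + \left(4 + \left(\left(- \frac{1}{6}\right) \left(-7\right)\right)^{2}\right)\right) \left(-30\right) = \left(43 + \left(4 + \left(\frac{7}{6}\right)^{2}\right)\right) \left(-30\right) = \left(43 + \left(4 + \frac{49}{36}\right)\right) \left(-30\right) = \left(43 + \frac{193}{36}\right) \left(-30\right) = \frac{1741}{36} \left(-30\right) = - \frac{8705}{6}$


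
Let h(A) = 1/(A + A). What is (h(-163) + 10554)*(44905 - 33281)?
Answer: 19996784636/163 ≈ 1.2268e+8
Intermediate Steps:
h(A) = 1/(2*A)
(h(-163) + 10554)*(44905 - 33281) = ((½)/(-163) + 10554)*(44905 - 33281) = ((½)*(-1/163) + 10554)*11624 = (-1/326 + 10554)*11624 = (3440603/326)*11624 = 19996784636/163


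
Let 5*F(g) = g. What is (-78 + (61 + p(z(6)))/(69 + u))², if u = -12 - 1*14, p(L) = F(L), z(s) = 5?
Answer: 10837264/1849 ≈ 5861.1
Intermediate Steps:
F(g) = g/5
p(L) = L/5
u = -26 (u = -12 - 14 = -26)
(-78 + (61 + p(z(6)))/(69 + u))² = (-78 + (61 + (⅕)*5)/(69 - 26))² = (-78 + (61 + 1)/43)² = (-78 + 62*(1/43))² = (-78 + 62/43)² = (-3292/43)² = 10837264/1849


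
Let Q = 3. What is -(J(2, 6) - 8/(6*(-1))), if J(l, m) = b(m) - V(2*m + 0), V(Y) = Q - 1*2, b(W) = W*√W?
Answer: -⅓ - 6*√6 ≈ -15.030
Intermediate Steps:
b(W) = W^(3/2)
V(Y) = 1 (V(Y) = 3 - 1*2 = 3 - 2 = 1)
J(l, m) = -1 + m^(3/2) (J(l, m) = m^(3/2) - 1*1 = m^(3/2) - 1 = -1 + m^(3/2))
-(J(2, 6) - 8/(6*(-1))) = -((-1 + 6^(3/2)) - 8/(6*(-1))) = -((-1 + 6*√6) - 8/(-6)) = -((-1 + 6*√6) - 8*(-⅙)) = -((-1 + 6*√6) + 4/3) = -(⅓ + 6*√6) = -⅓ - 6*√6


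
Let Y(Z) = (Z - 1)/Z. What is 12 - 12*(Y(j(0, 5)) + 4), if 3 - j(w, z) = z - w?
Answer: -54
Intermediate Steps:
j(w, z) = 3 + w - z (j(w, z) = 3 - (z - w) = 3 + (w - z) = 3 + w - z)
Y(Z) = (-1 + Z)/Z
12 - 12*(Y(j(0, 5)) + 4) = 12 - 12*((-1 + (3 + 0 - 1*5))/(3 + 0 - 1*5) + 4) = 12 - 12*((-1 + (3 + 0 - 5))/(3 + 0 - 5) + 4) = 12 - 12*((-1 - 2)/(-2) + 4) = 12 - 12*(-½*(-3) + 4) = 12 - 12*(3/2 + 4) = 12 - 12*11/2 = 12 - 66 = -54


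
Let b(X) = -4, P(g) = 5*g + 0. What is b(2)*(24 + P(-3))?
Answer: -36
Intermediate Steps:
P(g) = 5*g
b(2)*(24 + P(-3)) = -4*(24 + 5*(-3)) = -4*(24 - 15) = -4*9 = -36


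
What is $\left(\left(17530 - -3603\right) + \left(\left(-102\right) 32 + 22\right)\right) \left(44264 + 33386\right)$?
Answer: $1389236150$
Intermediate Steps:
$\left(\left(17530 - -3603\right) + \left(\left(-102\right) 32 + 22\right)\right) \left(44264 + 33386\right) = \left(\left(17530 + 3603\right) + \left(-3264 + 22\right)\right) 77650 = \left(21133 - 3242\right) 77650 = 17891 \cdot 77650 = 1389236150$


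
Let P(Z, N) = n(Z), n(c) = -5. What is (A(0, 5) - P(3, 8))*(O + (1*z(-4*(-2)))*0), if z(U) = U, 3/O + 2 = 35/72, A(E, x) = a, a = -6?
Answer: 216/109 ≈ 1.9817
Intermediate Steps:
A(E, x) = -6
P(Z, N) = -5
O = -216/109 (O = 3/(-2 + 35/72) = 3/(-109/72) = 3*(-72/109) = -216/109 ≈ -1.9817)
(A(0, 5) - P(3, 8))*(O + (1*z(-4*(-2)))*0) = (-6 - 1*(-5))*(-216/109 + (1*(-4*(-2)))*0) = (-6 + 5)*(-216/109 + (1*8)*0) = -(-216/109 + 8*0) = -(-216/109 + 0) = -1*(-216/109) = 216/109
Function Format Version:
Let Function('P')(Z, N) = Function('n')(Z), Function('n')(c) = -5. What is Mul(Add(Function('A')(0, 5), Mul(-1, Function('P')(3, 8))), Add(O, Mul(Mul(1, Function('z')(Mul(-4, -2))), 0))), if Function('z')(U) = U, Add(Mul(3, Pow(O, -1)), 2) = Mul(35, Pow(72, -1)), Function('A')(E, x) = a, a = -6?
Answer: Rational(216, 109) ≈ 1.9817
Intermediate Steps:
Function('A')(E, x) = -6
Function('P')(Z, N) = -5
O = Rational(-216, 109) (O = Mul(3, Pow(Add(-2, Mul(35, Pow(72, -1))), -1)) = Mul(3, Pow(Add(-2, Mul(35, Rational(1, 72))), -1)) = Mul(3, Pow(Add(-2, Rational(35, 72)), -1)) = Mul(3, Pow(Rational(-109, 72), -1)) = Mul(3, Rational(-72, 109)) = Rational(-216, 109) ≈ -1.9817)
Mul(Add(Function('A')(0, 5), Mul(-1, Function('P')(3, 8))), Add(O, Mul(Mul(1, Function('z')(Mul(-4, -2))), 0))) = Mul(Add(-6, Mul(-1, -5)), Add(Rational(-216, 109), Mul(Mul(1, Mul(-4, -2)), 0))) = Mul(Add(-6, 5), Add(Rational(-216, 109), Mul(Mul(1, 8), 0))) = Mul(-1, Add(Rational(-216, 109), Mul(8, 0))) = Mul(-1, Add(Rational(-216, 109), 0)) = Mul(-1, Rational(-216, 109)) = Rational(216, 109)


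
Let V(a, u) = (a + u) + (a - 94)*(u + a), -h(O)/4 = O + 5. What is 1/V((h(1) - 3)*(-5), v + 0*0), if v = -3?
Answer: 1/5544 ≈ 0.00018038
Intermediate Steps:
h(O) = -20 - 4*O (h(O) = -4*(O + 5) = -4*(5 + O) = -20 - 4*O)
V(a, u) = a + u + (-94 + a)*(a + u) (V(a, u) = (a + u) + (-94 + a)*(a + u) = a + u + (-94 + a)*(a + u))
1/V((h(1) - 3)*(-5), v + 0*0) = 1/((((-20 - 4*1) - 3)*(-5))² - 93*((-20 - 4*1) - 3)*(-5) - 93*(-3 + 0*0) + (((-20 - 4*1) - 3)*(-5))*(-3 + 0*0)) = 1/((((-20 - 4) - 3)*(-5))² - 93*((-20 - 4) - 3)*(-5) - 93*(-3 + 0) + (((-20 - 4) - 3)*(-5))*(-3 + 0)) = 1/(((-24 - 3)*(-5))² - 93*(-24 - 3)*(-5) - 93*(-3) + ((-24 - 3)*(-5))*(-3)) = 1/((-27*(-5))² - (-2511)*(-5) + 279 - 27*(-5)*(-3)) = 1/(135² - 93*135 + 279 + 135*(-3)) = 1/(18225 - 12555 + 279 - 405) = 1/5544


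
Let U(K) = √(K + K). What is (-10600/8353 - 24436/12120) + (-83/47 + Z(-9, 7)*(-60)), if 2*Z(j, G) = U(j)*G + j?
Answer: 315170116711/1189550730 - 630*I*√2 ≈ 264.95 - 890.95*I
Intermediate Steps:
U(K) = √2*√K (U(K) = √(2*K) = √2*√K)
Z(j, G) = j/2 + G*√2*√j/2 (Z(j, G) = ((√2*√j)*G + j)/2 = (G*√2*√j + j)/2 = (j + G*√2*√j)/2 = j/2 + G*√2*√j/2)
(-10600/8353 - 24436/12120) + (-83/47 + Z(-9, 7)*(-60)) = (-10600/8353 - 24436/12120) + (-83/47 + ((½)*(-9) + (½)*7*√2*√(-9))*(-60)) = (-10600*1/8353 - 24436*1/12120) + (-83*1/47 + (-9/2 + (½)*7*√2*(3*I))*(-60)) = (-10600/8353 - 6109/3030) + (-83/47 + (-9/2 + 21*I*√2/2)*(-60)) = -83146477/25309590 + (-83/47 + (270 - 630*I*√2)) = -83146477/25309590 + (12607/47 - 630*I*√2) = 315170116711/1189550730 - 630*I*√2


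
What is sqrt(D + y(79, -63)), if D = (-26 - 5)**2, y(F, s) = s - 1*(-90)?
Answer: 2*sqrt(247) ≈ 31.432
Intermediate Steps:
y(F, s) = 90 + s (y(F, s) = s + 90 = 90 + s)
D = 961 (D = (-31)**2 = 961)
sqrt(D + y(79, -63)) = sqrt(961 + (90 - 63)) = sqrt(961 + 27) = sqrt(988) = 2*sqrt(247)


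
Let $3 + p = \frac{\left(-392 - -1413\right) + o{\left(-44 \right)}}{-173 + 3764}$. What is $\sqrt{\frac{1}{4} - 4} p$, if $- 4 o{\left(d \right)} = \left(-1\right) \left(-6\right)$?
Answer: $- \frac{19507 i \sqrt{15}}{14364} \approx - 5.2597 i$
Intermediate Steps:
$o{\left(d \right)} = - \frac{3}{2}$ ($o{\left(d \right)} = - \frac{\left(-1\right) \left(-6\right)}{4} = \left(- \frac{1}{4}\right) 6 = - \frac{3}{2}$)
$p = - \frac{19507}{7182}$ ($p = -3 + \frac{\left(-392 - -1413\right) - \frac{3}{2}}{-173 + 3764} = -3 + \frac{\left(-392 + 1413\right) - \frac{3}{2}}{3591} = -3 + \left(1021 - \frac{3}{2}\right) \frac{1}{3591} = -3 + \frac{2039}{2} \cdot \frac{1}{3591} = -3 + \frac{2039}{7182} = - \frac{19507}{7182} \approx -2.7161$)
$\sqrt{\frac{1}{4} - 4} p = \sqrt{\frac{1}{4} - 4} \left(- \frac{19507}{7182}\right) = \sqrt{- \frac{15}{4}} \left(- \frac{19507}{7182}\right) = \frac{i \sqrt{15}}{2} \left(- \frac{19507}{7182}\right) = - \frac{19507 i \sqrt{15}}{14364}$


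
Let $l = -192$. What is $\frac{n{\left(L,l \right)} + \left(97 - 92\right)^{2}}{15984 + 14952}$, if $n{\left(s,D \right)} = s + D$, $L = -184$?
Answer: $- \frac{117}{10312} \approx -0.011346$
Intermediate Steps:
$n{\left(s,D \right)} = D + s$
$\frac{n{\left(L,l \right)} + \left(97 - 92\right)^{2}}{15984 + 14952} = \frac{\left(-192 - 184\right) + \left(97 - 92\right)^{2}}{15984 + 14952} = \frac{-376 + 5^{2}}{30936} = \left(-376 + 25\right) \frac{1}{30936} = \left(-351\right) \frac{1}{30936} = - \frac{117}{10312}$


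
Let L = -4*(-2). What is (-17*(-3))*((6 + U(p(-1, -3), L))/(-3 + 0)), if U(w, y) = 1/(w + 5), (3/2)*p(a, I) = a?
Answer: -1377/13 ≈ -105.92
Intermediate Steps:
p(a, I) = 2*a/3
L = 8
U(w, y) = 1/(5 + w)
(-17*(-3))*((6 + U(p(-1, -3), L))/(-3 + 0)) = (-17*(-3))*((6 + 1/(5 + (⅔)*(-1)))/(-3 + 0)) = 51*((6 + 1/(5 - ⅔))/(-3)) = 51*((6 + 1/(13/3))*(-⅓)) = 51*((6 + 3/13)*(-⅓)) = 51*((81/13)*(-⅓)) = 51*(-27/13) = -1377/13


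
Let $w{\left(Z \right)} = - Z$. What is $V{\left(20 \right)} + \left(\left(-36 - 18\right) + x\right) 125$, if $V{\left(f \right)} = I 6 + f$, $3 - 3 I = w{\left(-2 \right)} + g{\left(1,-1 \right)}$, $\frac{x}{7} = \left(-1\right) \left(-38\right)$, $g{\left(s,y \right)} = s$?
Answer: $26520$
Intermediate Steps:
$x = 266$ ($x = 7 \left(\left(-1\right) \left(-38\right)\right) = 7 \cdot 38 = 266$)
$I = 0$ ($I = 1 - \frac{\left(-1\right) \left(-2\right) + 1}{3} = 1 - \frac{2 + 1}{3} = 1 - 1 = 0$)
$V{\left(f \right)} = f$ ($V{\left(f \right)} = 0 \cdot 6 + f = 0 + f = f$)
$V{\left(20 \right)} + \left(\left(-36 - 18\right) + x\right) 125 = 20 + \left(\left(-36 - 18\right) + 266\right) 125 = 20 + \left(-54 + 266\right) 125 = 20 + 212 \cdot 125 = 20 + 26500 = 26520$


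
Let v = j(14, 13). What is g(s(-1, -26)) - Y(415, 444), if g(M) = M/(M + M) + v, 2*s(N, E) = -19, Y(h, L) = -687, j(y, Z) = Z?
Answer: 1401/2 ≈ 700.50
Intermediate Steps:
s(N, E) = -19/2 (s(N, E) = (1/2)*(-19) = -19/2)
v = 13
g(M) = 27/2 (g(M) = M/(M + M) + 13 = M/((2*M)) + 13 = (1/(2*M))*M + 13 = 1/2 + 13 = 27/2)
g(s(-1, -26)) - Y(415, 444) = 27/2 - 1*(-687) = 27/2 + 687 = 1401/2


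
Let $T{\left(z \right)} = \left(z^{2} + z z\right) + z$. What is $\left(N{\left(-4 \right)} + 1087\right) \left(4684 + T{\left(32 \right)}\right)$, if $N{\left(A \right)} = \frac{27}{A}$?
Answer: $7306811$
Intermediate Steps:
$T{\left(z \right)} = z + 2 z^{2}$ ($T{\left(z \right)} = \left(z^{2} + z^{2}\right) + z = 2 z^{2} + z = z + 2 z^{2}$)
$\left(N{\left(-4 \right)} + 1087\right) \left(4684 + T{\left(32 \right)}\right) = \left(\frac{27}{-4} + 1087\right) \left(4684 + 32 \left(1 + 2 \cdot 32\right)\right) = \left(27 \left(- \frac{1}{4}\right) + 1087\right) \left(4684 + 32 \left(1 + 64\right)\right) = \left(- \frac{27}{4} + 1087\right) \left(4684 + 32 \cdot 65\right) = \frac{4321 \left(4684 + 2080\right)}{4} = \frac{4321}{4} \cdot 6764 = 7306811$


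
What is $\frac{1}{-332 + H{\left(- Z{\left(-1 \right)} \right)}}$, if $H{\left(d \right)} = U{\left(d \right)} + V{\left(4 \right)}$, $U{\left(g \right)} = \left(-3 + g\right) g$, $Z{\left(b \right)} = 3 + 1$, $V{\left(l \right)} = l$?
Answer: $- \frac{1}{300} \approx -0.0033333$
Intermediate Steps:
$Z{\left(b \right)} = 4$
$U{\left(g \right)} = g \left(-3 + g\right)$
$H{\left(d \right)} = 4 + d \left(-3 + d\right)$ ($H{\left(d \right)} = d \left(-3 + d\right) + 4 = 4 + d \left(-3 + d\right)$)
$\frac{1}{-332 + H{\left(- Z{\left(-1 \right)} \right)}} = \frac{1}{-332 + \left(4 + \left(-1\right) 4 \left(-3 - 4\right)\right)} = \frac{1}{-332 - \left(-4 + 4 \left(-3 - 4\right)\right)} = \frac{1}{-332 + \left(4 - -28\right)} = \frac{1}{-332 + \left(4 + 28\right)} = \frac{1}{-332 + 32} = \frac{1}{-300} = - \frac{1}{300}$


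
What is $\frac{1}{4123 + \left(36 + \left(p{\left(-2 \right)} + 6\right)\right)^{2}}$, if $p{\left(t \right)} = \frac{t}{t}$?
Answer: $\frac{1}{5972} \approx 0.00016745$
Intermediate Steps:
$p{\left(t \right)} = 1$
$\frac{1}{4123 + \left(36 + \left(p{\left(-2 \right)} + 6\right)\right)^{2}} = \frac{1}{4123 + \left(36 + \left(1 + 6\right)\right)^{2}} = \frac{1}{4123 + \left(36 + 7\right)^{2}} = \frac{1}{4123 + 43^{2}} = \frac{1}{4123 + 1849} = \frac{1}{5972}$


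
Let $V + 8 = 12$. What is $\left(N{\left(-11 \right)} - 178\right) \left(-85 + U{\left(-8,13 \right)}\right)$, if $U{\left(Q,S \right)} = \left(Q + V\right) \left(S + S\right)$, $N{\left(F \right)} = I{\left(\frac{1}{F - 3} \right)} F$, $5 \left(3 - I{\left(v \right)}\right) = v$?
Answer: $\frac{399087}{10} \approx 39909.0$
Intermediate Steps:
$I{\left(v \right)} = 3 - \frac{v}{5}$
$V = 4$ ($V = -8 + 12 = 4$)
$N{\left(F \right)} = F \left(3 - \frac{1}{5 \left(-3 + F\right)}\right)$ ($N{\left(F \right)} = \left(3 - \frac{1}{5 \left(F - 3\right)}\right) F = \left(3 - \frac{1}{5 \left(-3 + F\right)}\right) F = F \left(3 - \frac{1}{5 \left(-3 + F\right)}\right)$)
$U{\left(Q,S \right)} = 2 S \left(4 + Q\right)$ ($U{\left(Q,S \right)} = \left(Q + 4\right) \left(S + S\right) = \left(4 + Q\right) 2 S = 2 S \left(4 + Q\right)$)
$\left(N{\left(-11 \right)} - 178\right) \left(-85 + U{\left(-8,13 \right)}\right) = \left(\frac{1}{5} \left(-11\right) \frac{1}{-3 - 11} \left(-46 + 15 \left(-11\right)\right) - 178\right) \left(-85 + 2 \cdot 13 \left(4 - 8\right)\right) = \left(\frac{1}{5} \left(-11\right) \frac{1}{-14} \left(-46 - 165\right) - 178\right) \left(-85 + 2 \cdot 13 \left(-4\right)\right) = \left(\frac{1}{5} \left(-11\right) \left(- \frac{1}{14}\right) \left(-211\right) - 178\right) \left(-85 - 104\right) = \left(- \frac{2321}{70} - 178\right) \left(-189\right) = \left(- \frac{14781}{70}\right) \left(-189\right) = \frac{399087}{10}$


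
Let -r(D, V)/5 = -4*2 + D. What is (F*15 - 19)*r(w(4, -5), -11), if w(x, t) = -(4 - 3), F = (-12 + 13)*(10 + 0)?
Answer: 5895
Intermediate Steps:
F = 10 (F = 1*10 = 10)
w(x, t) = -1 (w(x, t) = -1*1 = -1)
r(D, V) = 40 - 5*D (r(D, V) = -5*(-4*2 + D) = -5*(-8 + D) = 40 - 5*D)
(F*15 - 19)*r(w(4, -5), -11) = (10*15 - 19)*(40 - 5*(-1)) = (150 - 19)*(40 + 5) = 131*45 = 5895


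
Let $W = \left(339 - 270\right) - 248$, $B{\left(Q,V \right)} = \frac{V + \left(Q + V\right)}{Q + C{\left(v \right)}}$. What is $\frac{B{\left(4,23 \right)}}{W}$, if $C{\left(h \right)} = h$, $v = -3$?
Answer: $- \frac{50}{179} \approx -0.27933$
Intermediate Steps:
$B{\left(Q,V \right)} = \frac{Q + 2 V}{-3 + Q}$ ($B{\left(Q,V \right)} = \frac{V + \left(Q + V\right)}{Q - 3} = \frac{Q + 2 V}{-3 + Q}$)
$W = -179$ ($W = 69 - 248 = -179$)
$\frac{B{\left(4,23 \right)}}{W} = \frac{\frac{1}{-3 + 4} \left(4 + 2 \cdot 23\right)}{-179} = \frac{4 + 46}{1} \left(- \frac{1}{179}\right) = 1 \cdot 50 \left(- \frac{1}{179}\right) = 50 \left(- \frac{1}{179}\right) = - \frac{50}{179}$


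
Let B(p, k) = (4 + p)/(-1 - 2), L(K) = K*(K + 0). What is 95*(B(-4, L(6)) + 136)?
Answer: 12920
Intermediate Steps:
L(K) = K**2 (L(K) = K*K = K**2)
B(p, k) = -4/3 - p/3 (B(p, k) = (4 + p)/(-3) = (4 + p)*(-1/3) = -4/3 - p/3)
95*(B(-4, L(6)) + 136) = 95*((-4/3 - 1/3*(-4)) + 136) = 95*((-4/3 + 4/3) + 136) = 95*(0 + 136) = 95*136 = 12920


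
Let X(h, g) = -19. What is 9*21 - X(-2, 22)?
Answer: 208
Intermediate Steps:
9*21 - X(-2, 22) = 9*21 - 1*(-19) = 189 + 19 = 208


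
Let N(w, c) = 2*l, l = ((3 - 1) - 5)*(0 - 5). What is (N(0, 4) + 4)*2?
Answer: 68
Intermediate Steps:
l = 15 (l = (2 - 5)*(-5) = -3*(-5) = 15)
N(w, c) = 30 (N(w, c) = 2*15 = 30)
(N(0, 4) + 4)*2 = (30 + 4)*2 = 34*2 = 68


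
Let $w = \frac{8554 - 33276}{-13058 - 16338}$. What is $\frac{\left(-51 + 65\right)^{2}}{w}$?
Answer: $\frac{2880808}{12361} \approx 233.06$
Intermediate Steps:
$w = \frac{12361}{14698}$ ($w = - \frac{24722}{-29396} = \left(-24722\right) \left(- \frac{1}{29396}\right) = \frac{12361}{14698} \approx 0.841$)
$\frac{\left(-51 + 65\right)^{2}}{w} = \frac{\left(-51 + 65\right)^{2}}{\frac{12361}{14698}} = 14^{2} \cdot \frac{14698}{12361} = 196 \cdot \frac{14698}{12361} = \frac{2880808}{12361}$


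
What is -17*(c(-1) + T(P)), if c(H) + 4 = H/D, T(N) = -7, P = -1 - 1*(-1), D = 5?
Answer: 952/5 ≈ 190.40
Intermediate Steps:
P = 0 (P = -1 + 1 = 0)
c(H) = -4 + H/5
-17*(c(-1) + T(P)) = -17*((-4 + (⅕)*(-1)) - 7) = -17*((-4 - ⅕) - 7) = -17*(-21/5 - 7) = -17*(-56/5) = 952/5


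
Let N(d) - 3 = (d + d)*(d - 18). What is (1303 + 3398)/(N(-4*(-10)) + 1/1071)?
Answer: 5034771/1888174 ≈ 2.6665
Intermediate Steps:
N(d) = 3 + 2*d*(-18 + d) (N(d) = 3 + (d + d)*(d - 18) = 3 + (2*d)*(-18 + d) = 3 + 2*d*(-18 + d))
(1303 + 3398)/(N(-4*(-10)) + 1/1071) = (1303 + 3398)/((3 - (-144)*(-10) + 2*(-4*(-10))²) + 1/1071) = 4701/((3 - 36*40 + 2*40²) + 1/1071) = 4701/((3 - 1440 + 2*1600) + 1/1071) = 4701/((3 - 1440 + 3200) + 1/1071) = 4701/(1763 + 1/1071) = 4701/(1888174/1071) = 4701*(1071/1888174) = 5034771/1888174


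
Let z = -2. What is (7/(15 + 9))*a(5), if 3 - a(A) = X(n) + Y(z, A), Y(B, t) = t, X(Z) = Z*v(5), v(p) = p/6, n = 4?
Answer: -14/9 ≈ -1.5556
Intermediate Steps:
v(p) = p/6 (v(p) = p*(⅙) = p/6)
X(Z) = 5*Z/6 (X(Z) = Z*((⅙)*5) = Z*(⅚) = 5*Z/6)
a(A) = -⅓ - A (a(A) = 3 - ((⅚)*4 + A) = 3 - (10/3 + A) = 3 + (-10/3 - A) = -⅓ - A)
(7/(15 + 9))*a(5) = (7/(15 + 9))*(-⅓ - 1*5) = (7/24)*(-⅓ - 5) = ((1/24)*7)*(-16/3) = (7/24)*(-16/3) = -14/9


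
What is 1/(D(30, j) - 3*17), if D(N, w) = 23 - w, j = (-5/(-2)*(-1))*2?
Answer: -1/23 ≈ -0.043478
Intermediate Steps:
j = -5 (j = (-5*(-½)*(-1))*2 = ((5/2)*(-1))*2 = -5/2*2 = -5)
1/(D(30, j) - 3*17) = 1/((23 - 1*(-5)) - 3*17) = 1/((23 + 5) - 51) = 1/(28 - 51) = 1/(-23) = -1/23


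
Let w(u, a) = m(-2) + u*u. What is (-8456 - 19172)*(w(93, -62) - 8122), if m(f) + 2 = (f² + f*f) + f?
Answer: -14670468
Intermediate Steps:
m(f) = -2 + f + 2*f² (m(f) = -2 + ((f² + f*f) + f) = -2 + ((f² + f²) + f) = -2 + (2*f² + f) = -2 + (f + 2*f²) = -2 + f + 2*f²)
w(u, a) = 4 + u² (w(u, a) = (-2 - 2 + 2*(-2)²) + u*u = (-2 - 2 + 2*4) + u² = (-2 - 2 + 8) + u² = 4 + u²)
(-8456 - 19172)*(w(93, -62) - 8122) = (-8456 - 19172)*((4 + 93²) - 8122) = -27628*((4 + 8649) - 8122) = -27628*(8653 - 8122) = -27628*531 = -14670468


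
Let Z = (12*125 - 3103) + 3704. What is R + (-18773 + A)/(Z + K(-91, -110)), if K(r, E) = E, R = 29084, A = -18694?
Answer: 319717/11 ≈ 29065.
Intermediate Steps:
Z = 2101 (Z = (1500 - 3103) + 3704 = -1603 + 3704 = 2101)
R + (-18773 + A)/(Z + K(-91, -110)) = 29084 + (-18773 - 18694)/(2101 - 110) = 29084 - 37467/1991 = 29084 - 37467*1/1991 = 29084 - 207/11 = 319717/11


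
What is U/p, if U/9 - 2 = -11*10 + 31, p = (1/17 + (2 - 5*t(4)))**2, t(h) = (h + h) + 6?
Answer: -289/1925 ≈ -0.15013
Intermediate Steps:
t(h) = 6 + 2*h (t(h) = 2*h + 6 = 6 + 2*h)
p = 1334025/289 (p = (1/17 + (2 - 5*(6 + 2*4)))**2 = (1/17 + (2 - 5*(6 + 8)))**2 = (1/17 + (2 - 5*14))**2 = (1/17 + (2 - 70))**2 = (1/17 - 68)**2 = (-1155/17)**2 = 1334025/289 ≈ 4616.0)
U = -693 (U = 18 + 9*(-11*10 + 31) = 18 + 9*(-110 + 31) = 18 + 9*(-79) = 18 - 711 = -693)
U/p = -693/1334025/289 = -693*289/1334025 = -289/1925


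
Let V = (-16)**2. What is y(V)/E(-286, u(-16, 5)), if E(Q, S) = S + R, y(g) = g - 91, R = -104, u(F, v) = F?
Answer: -11/8 ≈ -1.3750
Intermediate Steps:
V = 256
y(g) = -91 + g
E(Q, S) = -104 + S (E(Q, S) = S - 104 = -104 + S)
y(V)/E(-286, u(-16, 5)) = (-91 + 256)/(-104 - 16) = 165/(-120) = 165*(-1/120) = -11/8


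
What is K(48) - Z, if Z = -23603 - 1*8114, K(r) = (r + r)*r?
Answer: 36325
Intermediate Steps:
K(r) = 2*r**2 (K(r) = (2*r)*r = 2*r**2)
Z = -31717 (Z = -23603 - 8114 = -31717)
K(48) - Z = 2*48**2 - 1*(-31717) = 2*2304 + 31717 = 4608 + 31717 = 36325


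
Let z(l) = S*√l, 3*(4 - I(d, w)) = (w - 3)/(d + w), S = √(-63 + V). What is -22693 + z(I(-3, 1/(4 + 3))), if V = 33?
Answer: -22693 + I*√110 ≈ -22693.0 + 10.488*I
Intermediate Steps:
S = I*√30 (S = √(-63 + 33) = √(-30) = I*√30 ≈ 5.4772*I)
I(d, w) = 4 - (-3 + w)/(3*(d + w)) (I(d, w) = 4 - (w - 3)/(3*(d + w)) = 4 - (-3 + w)/(3*(d + w)))
z(l) = I*√30*√l (z(l) = (I*√30)*√l = I*√30*√l)
-22693 + z(I(-3, 1/(4 + 3))) = -22693 + I*√30*√((1 + 4*(-3) + 11/(3*(4 + 3)))/(-3 + 1/(4 + 3))) = -22693 + I*√30*√((1 - 12 + (11/3)/7)/(-3 + 1/7)) = -22693 + I*√30*√((1 - 12 + (11/3)*(⅐))/(-3 + ⅐)) = -22693 + I*√30*√((1 - 12 + 11/21)/(-20/7)) = -22693 + I*√30*√(-7/20*(-220/21)) = -22693 + I*√30*√(11/3) = -22693 + I*√30*(√33/3) = -22693 + I*√110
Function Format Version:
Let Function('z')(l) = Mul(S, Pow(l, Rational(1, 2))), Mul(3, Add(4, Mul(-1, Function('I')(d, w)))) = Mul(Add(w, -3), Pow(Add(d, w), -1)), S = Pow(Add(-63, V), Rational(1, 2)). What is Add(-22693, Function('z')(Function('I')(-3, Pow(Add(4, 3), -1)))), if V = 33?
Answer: Add(-22693, Mul(I, Pow(110, Rational(1, 2)))) ≈ Add(-22693., Mul(10.488, I))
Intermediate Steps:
S = Mul(I, Pow(30, Rational(1, 2))) (S = Pow(Add(-63, 33), Rational(1, 2)) = Pow(-30, Rational(1, 2)) = Mul(I, Pow(30, Rational(1, 2))) ≈ Mul(5.4772, I))
Function('I')(d, w) = Add(4, Mul(Rational(-1, 3), Pow(Add(d, w), -1), Add(-3, w))) (Function('I')(d, w) = Add(4, Mul(Rational(-1, 3), Mul(Add(w, -3), Pow(Add(d, w), -1)))) = Add(4, Mul(Rational(-1, 3), Mul(Add(-3, w), Pow(Add(d, w), -1)))) = Add(4, Mul(Rational(-1, 3), Mul(Pow(Add(d, w), -1), Add(-3, w)))) = Add(4, Mul(Rational(-1, 3), Pow(Add(d, w), -1), Add(-3, w))))
Function('z')(l) = Mul(I, Pow(30, Rational(1, 2)), Pow(l, Rational(1, 2))) (Function('z')(l) = Mul(Mul(I, Pow(30, Rational(1, 2))), Pow(l, Rational(1, 2))) = Mul(I, Pow(30, Rational(1, 2)), Pow(l, Rational(1, 2))))
Add(-22693, Function('z')(Function('I')(-3, Pow(Add(4, 3), -1)))) = Add(-22693, Mul(I, Pow(30, Rational(1, 2)), Pow(Mul(Pow(Add(-3, Pow(Add(4, 3), -1)), -1), Add(1, Mul(4, -3), Mul(Rational(11, 3), Pow(Add(4, 3), -1)))), Rational(1, 2)))) = Add(-22693, Mul(I, Pow(30, Rational(1, 2)), Pow(Mul(Pow(Add(-3, Pow(7, -1)), -1), Add(1, -12, Mul(Rational(11, 3), Pow(7, -1)))), Rational(1, 2)))) = Add(-22693, Mul(I, Pow(30, Rational(1, 2)), Pow(Mul(Pow(Add(-3, Rational(1, 7)), -1), Add(1, -12, Mul(Rational(11, 3), Rational(1, 7)))), Rational(1, 2)))) = Add(-22693, Mul(I, Pow(30, Rational(1, 2)), Pow(Mul(Pow(Rational(-20, 7), -1), Add(1, -12, Rational(11, 21))), Rational(1, 2)))) = Add(-22693, Mul(I, Pow(30, Rational(1, 2)), Pow(Mul(Rational(-7, 20), Rational(-220, 21)), Rational(1, 2)))) = Add(-22693, Mul(I, Pow(30, Rational(1, 2)), Pow(Rational(11, 3), Rational(1, 2)))) = Add(-22693, Mul(I, Pow(30, Rational(1, 2)), Mul(Rational(1, 3), Pow(33, Rational(1, 2))))) = Add(-22693, Mul(I, Pow(110, Rational(1, 2))))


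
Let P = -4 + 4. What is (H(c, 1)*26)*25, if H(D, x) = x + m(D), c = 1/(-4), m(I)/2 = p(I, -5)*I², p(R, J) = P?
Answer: 650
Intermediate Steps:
P = 0
p(R, J) = 0
m(I) = 0 (m(I) = 2*(0*I²) = 2*0 = 0)
c = -¼ ≈ -0.25000
H(D, x) = x (H(D, x) = x + 0 = x)
(H(c, 1)*26)*25 = (1*26)*25 = 26*25 = 650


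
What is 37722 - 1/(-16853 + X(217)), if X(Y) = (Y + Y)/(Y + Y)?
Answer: 635691145/16852 ≈ 37722.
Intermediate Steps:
X(Y) = 1 (X(Y) = (2*Y)/((2*Y)) = (2*Y)*(1/(2*Y)) = 1)
37722 - 1/(-16853 + X(217)) = 37722 - 1/(-16853 + 1) = 37722 - 1/(-16852) = 37722 - 1*(-1/16852) = 37722 + 1/16852 = 635691145/16852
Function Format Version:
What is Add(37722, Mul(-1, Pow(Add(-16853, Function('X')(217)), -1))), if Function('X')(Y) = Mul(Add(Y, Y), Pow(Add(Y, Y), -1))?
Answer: Rational(635691145, 16852) ≈ 37722.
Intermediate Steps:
Function('X')(Y) = 1 (Function('X')(Y) = Mul(Mul(2, Y), Pow(Mul(2, Y), -1)) = Mul(Mul(2, Y), Mul(Rational(1, 2), Pow(Y, -1))) = 1)
Add(37722, Mul(-1, Pow(Add(-16853, Function('X')(217)), -1))) = Add(37722, Mul(-1, Pow(Add(-16853, 1), -1))) = Add(37722, Mul(-1, Pow(-16852, -1))) = Add(37722, Mul(-1, Rational(-1, 16852))) = Add(37722, Rational(1, 16852)) = Rational(635691145, 16852)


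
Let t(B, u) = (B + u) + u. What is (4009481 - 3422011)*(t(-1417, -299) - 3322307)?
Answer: -1952939445340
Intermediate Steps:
t(B, u) = B + 2*u
(4009481 - 3422011)*(t(-1417, -299) - 3322307) = (4009481 - 3422011)*((-1417 + 2*(-299)) - 3322307) = 587470*((-1417 - 598) - 3322307) = 587470*(-2015 - 3322307) = 587470*(-3324322) = -1952939445340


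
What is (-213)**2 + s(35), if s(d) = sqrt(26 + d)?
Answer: 45369 + sqrt(61) ≈ 45377.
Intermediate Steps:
(-213)**2 + s(35) = (-213)**2 + sqrt(26 + 35) = 45369 + sqrt(61)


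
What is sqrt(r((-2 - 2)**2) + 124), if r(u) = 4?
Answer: 8*sqrt(2) ≈ 11.314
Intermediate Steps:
sqrt(r((-2 - 2)**2) + 124) = sqrt(4 + 124) = sqrt(128) = 8*sqrt(2)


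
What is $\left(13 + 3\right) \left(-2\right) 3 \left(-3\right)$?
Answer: $288$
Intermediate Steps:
$\left(13 + 3\right) \left(-2\right) 3 \left(-3\right) = 16 \left(\left(-6\right) \left(-3\right)\right) = 16 \cdot 18 = 288$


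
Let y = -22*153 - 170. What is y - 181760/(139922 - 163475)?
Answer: -83101648/23553 ≈ -3528.3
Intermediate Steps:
y = -3536 (y = -3366 - 170 = -3536)
y - 181760/(139922 - 163475) = -3536 - 181760/(139922 - 163475) = -3536 - 181760/(-23553) = -3536 - 181760*(-1/23553) = -3536 + 181760/23553 = -83101648/23553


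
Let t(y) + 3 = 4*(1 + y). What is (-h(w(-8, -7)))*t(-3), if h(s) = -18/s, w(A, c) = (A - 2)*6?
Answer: 33/10 ≈ 3.3000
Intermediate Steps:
w(A, c) = -12 + 6*A (w(A, c) = (-2 + A)*6 = -12 + 6*A)
t(y) = 1 + 4*y (t(y) = -3 + 4*(1 + y) = -3 + (4 + 4*y) = 1 + 4*y)
(-h(w(-8, -7)))*t(-3) = (-(-18)/(-12 + 6*(-8)))*(1 + 4*(-3)) = (-(-18)/(-12 - 48))*(1 - 12) = -(-18)/(-60)*(-11) = -(-18)*(-1)/60*(-11) = -1*3/10*(-11) = -3/10*(-11) = 33/10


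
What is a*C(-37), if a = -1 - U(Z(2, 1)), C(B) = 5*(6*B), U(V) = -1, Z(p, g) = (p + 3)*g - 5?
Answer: 0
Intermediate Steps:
Z(p, g) = -5 + g*(3 + p) (Z(p, g) = (3 + p)*g - 5 = g*(3 + p) - 5 = -5 + g*(3 + p))
C(B) = 30*B
a = 0 (a = -1 - 1*(-1) = -1 + 1 = 0)
a*C(-37) = 0*(30*(-37)) = 0*(-1110) = 0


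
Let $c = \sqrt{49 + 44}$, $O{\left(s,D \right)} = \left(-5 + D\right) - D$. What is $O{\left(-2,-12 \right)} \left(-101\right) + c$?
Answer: $505 + \sqrt{93} \approx 514.64$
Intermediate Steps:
$O{\left(s,D \right)} = -5$
$c = \sqrt{93} \approx 9.6436$
$O{\left(-2,-12 \right)} \left(-101\right) + c = \left(-5\right) \left(-101\right) + \sqrt{93} = 505 + \sqrt{93}$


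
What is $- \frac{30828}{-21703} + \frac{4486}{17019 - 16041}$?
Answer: $\frac{63754721}{10612767} \approx 6.0074$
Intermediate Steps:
$- \frac{30828}{-21703} + \frac{4486}{17019 - 16041} = \left(-30828\right) \left(- \frac{1}{21703}\right) + \frac{4486}{978} = \frac{30828}{21703} + 4486 \cdot \frac{1}{978} = \frac{30828}{21703} + \frac{2243}{489} = \frac{63754721}{10612767}$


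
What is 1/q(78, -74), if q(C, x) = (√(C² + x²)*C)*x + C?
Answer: -1/4937599602 - 1258*√10/2468799801 ≈ -1.6116e-6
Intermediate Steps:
q(C, x) = C + C*x*√(C² + x²) (q(C, x) = (C*√(C² + x²))*x + C = C*x*√(C² + x²) + C = C + C*x*√(C² + x²))
1/q(78, -74) = 1/(78*(1 - 74*√(78² + (-74)²))) = 1/(78*(1 - 74*√(6084 + 5476))) = 1/(78*(1 - 2516*√10)) = 1/(78 - 196248*√10)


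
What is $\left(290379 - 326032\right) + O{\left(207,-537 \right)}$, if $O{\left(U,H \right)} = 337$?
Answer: $-35316$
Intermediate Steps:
$\left(290379 - 326032\right) + O{\left(207,-537 \right)} = \left(290379 - 326032\right) + 337 = -35653 + 337 = -35316$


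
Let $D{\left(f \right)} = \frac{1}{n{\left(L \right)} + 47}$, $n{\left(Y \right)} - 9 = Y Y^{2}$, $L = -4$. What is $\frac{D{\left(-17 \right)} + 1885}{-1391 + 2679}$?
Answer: $\frac{15079}{10304} \approx 1.4634$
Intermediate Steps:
$n{\left(Y \right)} = 9 + Y^{3}$ ($n{\left(Y \right)} = 9 + Y Y^{2} = 9 + Y^{3}$)
$D{\left(f \right)} = - \frac{1}{8}$ ($D{\left(f \right)} = \frac{1}{\left(9 + \left(-4\right)^{3}\right) + 47} = \frac{1}{\left(9 - 64\right) + 47} = \frac{1}{-55 + 47} = \frac{1}{-8} = - \frac{1}{8}$)
$\frac{D{\left(-17 \right)} + 1885}{-1391 + 2679} = \frac{- \frac{1}{8} + 1885}{-1391 + 2679} = \frac{15079}{8 \cdot 1288} = \frac{15079}{8} \cdot \frac{1}{1288} = \frac{15079}{10304}$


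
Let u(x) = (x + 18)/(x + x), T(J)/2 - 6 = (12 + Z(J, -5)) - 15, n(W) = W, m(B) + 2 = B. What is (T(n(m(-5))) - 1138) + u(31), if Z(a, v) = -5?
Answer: -70755/62 ≈ -1141.2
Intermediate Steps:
m(B) = -2 + B
T(J) = -4 (T(J) = 12 + 2*((12 - 5) - 15) = 12 + 2*(7 - 15) = 12 + 2*(-8) = 12 - 16 = -4)
u(x) = (18 + x)/(2*x) (u(x) = (18 + x)/((2*x)) = (18 + x)*(1/(2*x)) = (18 + x)/(2*x))
(T(n(m(-5))) - 1138) + u(31) = (-4 - 1138) + (1/2)*(18 + 31)/31 = -1142 + (1/2)*(1/31)*49 = -1142 + 49/62 = -70755/62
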